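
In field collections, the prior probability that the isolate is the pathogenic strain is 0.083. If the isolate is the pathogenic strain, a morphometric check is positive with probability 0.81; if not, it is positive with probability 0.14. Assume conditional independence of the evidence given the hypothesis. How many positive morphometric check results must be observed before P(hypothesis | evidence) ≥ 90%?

Prior odds = 0.083/0.917 = 83/917.
Likelihood ratio of a positive = 0.81/0.14 = 81/14.
Target posterior odds = 0.9/0.1 = 9.
Require (81/14)ⁿ ≥ 9 ÷ (83/917) = 8253/83.
(81/14)² = 6561/196 falls short of 8253/83 but (81/14)³ = 531441/2744 reaches it, so n = 3.

3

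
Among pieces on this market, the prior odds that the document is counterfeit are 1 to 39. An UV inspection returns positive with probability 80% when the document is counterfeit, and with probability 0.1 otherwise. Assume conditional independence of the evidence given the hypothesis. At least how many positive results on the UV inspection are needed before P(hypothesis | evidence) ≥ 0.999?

6

Prior odds = 1/39.
Likelihood ratio of a positive result = 0.8/0.1 = 8.
Target posterior odds = 0.999/0.001 = 999.
Need (1/39) × 8ⁿ ≥ 999, i.e. 8ⁿ ≥ 38961.
8⁵ = 32768 falls short of 38961 but 8⁶ = 262144 reaches it, so n = 6.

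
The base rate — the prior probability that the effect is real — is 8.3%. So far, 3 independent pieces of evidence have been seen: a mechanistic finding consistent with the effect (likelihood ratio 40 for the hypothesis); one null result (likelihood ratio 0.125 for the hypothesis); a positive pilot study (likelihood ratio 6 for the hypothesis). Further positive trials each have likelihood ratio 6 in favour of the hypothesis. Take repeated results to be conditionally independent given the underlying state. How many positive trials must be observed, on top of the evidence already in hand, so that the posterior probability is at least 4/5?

1

Prior odds = 0.083/0.917 = 83/917.
Combined Bayes factor of the evidence already in hand = 40 × 0.125 × 6 = 30.
Odds after that evidence = (83/917) × 30 = 2490/917.
Target odds = 0.8/0.2 = 4.
Need 6ⁿ ≥ 4 ÷ (2490/917) = 1834/1245.
6¹ = 6, which meets the required 1834/1245; so n = 1.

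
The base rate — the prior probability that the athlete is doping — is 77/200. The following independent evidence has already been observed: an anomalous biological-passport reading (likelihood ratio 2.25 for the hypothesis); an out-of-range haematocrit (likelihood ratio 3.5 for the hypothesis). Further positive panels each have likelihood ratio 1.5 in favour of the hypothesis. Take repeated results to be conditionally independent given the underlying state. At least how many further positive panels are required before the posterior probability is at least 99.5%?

Prior odds = 0.385/0.615 = 77/123.
Combined Bayes factor of the evidence already in hand = 2.25 × 3.5 = 7.875.
Odds after that evidence = (77/123) × 7.875 = 1617/328.
Target odds = 0.995/0.005 = 199.
Need 1.5ⁿ ≥ 199 ÷ (1617/328) = 65272/1617.
1.5⁹ = 19683/512 falls short of 65272/1617 but 1.5¹⁰ = 59049/1024 reaches it, so n = 10.

10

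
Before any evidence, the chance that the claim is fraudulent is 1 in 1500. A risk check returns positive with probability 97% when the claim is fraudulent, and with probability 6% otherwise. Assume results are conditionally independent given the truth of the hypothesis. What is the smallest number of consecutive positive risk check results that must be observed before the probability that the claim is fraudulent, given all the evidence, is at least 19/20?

Prior odds = (1/1500)/(1499/1500) = 1/1499.
Likelihood ratio of a positive result = 0.97/0.06 = 97/6.
Target odds: 0.95 ÷ 0.05 = 19.
Need (1/1499) × (97/6)ⁿ ≥ 19, i.e. (97/6)ⁿ ≥ 28481.
(97/6)³ = 912673/216 falls short of 28481 but (97/6)⁴ = 88529281/1296 reaches it, so n = 4.

4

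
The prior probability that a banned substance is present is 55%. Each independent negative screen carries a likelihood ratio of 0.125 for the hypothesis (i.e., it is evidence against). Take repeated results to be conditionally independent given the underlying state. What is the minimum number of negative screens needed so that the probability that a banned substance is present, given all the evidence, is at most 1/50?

Prior odds = 0.55/0.45 = 11/9.
Likelihood ratio per negative screen = 0.125.
Target odds: 0.02 ÷ 0.98 = 1/49.
Need (11/9) × 0.125ⁿ ≤ 1/49, i.e. 0.125ⁿ ≤ 9/539.
0.125¹ = 0.125 is still above 9/539 but 0.125² = 0.015625 is at or below it, so n = 2.

2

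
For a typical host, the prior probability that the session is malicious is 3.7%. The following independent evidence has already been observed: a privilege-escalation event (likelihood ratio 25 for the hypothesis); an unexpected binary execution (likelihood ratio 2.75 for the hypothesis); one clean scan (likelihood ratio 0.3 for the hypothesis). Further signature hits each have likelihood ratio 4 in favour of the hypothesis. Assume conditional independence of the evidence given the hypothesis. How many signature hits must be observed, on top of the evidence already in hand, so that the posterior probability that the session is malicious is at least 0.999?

Prior odds = 0.037/0.963 = 37/963.
Combined Bayes factor of the evidence already in hand = 25 × 2.75 × 0.3 = 20.625.
Odds after that evidence = (37/963) × 20.625 = 2035/2568.
Target odds = 0.999/0.001 = 999.
Need 4ⁿ ≥ 999 ÷ (2035/2568) = 69336/55.
4⁵ = 1024 falls short of 69336/55 but 4⁶ = 4096 reaches it, so n = 6.

6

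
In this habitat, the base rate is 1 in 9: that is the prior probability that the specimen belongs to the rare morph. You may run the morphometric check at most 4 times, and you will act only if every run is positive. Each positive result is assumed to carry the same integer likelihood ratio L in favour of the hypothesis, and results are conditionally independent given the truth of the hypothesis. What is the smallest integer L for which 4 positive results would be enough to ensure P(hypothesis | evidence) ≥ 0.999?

10

Prior odds = (1/9)/(8/9) = 0.125.
Target odds = 0.999/0.001 = 999.
Need L⁴ ≥ 999 ÷ 0.125 = 7992.
9⁴ = 6561 < 7992 ≤ 10000 = 10⁴, so L = 10.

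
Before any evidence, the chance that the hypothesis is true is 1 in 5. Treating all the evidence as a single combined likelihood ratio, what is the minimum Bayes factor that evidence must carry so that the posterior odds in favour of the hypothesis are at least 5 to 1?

Prior odds = 0.2/0.8 = 0.25.
Target odds = 5.
Required Bayes factor = 5 ÷ 0.25 = 20.

20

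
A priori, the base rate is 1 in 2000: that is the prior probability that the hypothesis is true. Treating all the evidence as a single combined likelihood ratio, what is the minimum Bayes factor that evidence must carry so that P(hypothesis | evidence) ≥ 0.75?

Prior odds = 0.0005/0.9995 = 1/1999.
Target odds = 0.75/0.25 = 3.
Required Bayes factor = 3 ÷ (1/1999) = 5997.

5997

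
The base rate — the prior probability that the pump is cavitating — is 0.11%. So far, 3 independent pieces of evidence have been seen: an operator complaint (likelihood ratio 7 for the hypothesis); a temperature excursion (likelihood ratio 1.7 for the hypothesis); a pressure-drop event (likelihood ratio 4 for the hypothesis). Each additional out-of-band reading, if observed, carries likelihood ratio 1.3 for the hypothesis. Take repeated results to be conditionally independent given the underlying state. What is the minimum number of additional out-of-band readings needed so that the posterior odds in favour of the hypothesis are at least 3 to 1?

16

Prior odds = 0.0011/0.9989 = 11/9989.
Combined Bayes factor of the evidence already in hand = 7 × 1.7 × 4 = 47.6.
Odds after that evidence = (11/9989) × 47.6 = 374/7135.
Target odds = 3.
Need 1.3ⁿ ≥ 3 ÷ (374/7135) = 21405/374.
1.3¹⁵ ≈51.1859 falls short of 21405/374 but 1.3¹⁶ ≈66.5417 reaches it, so n = 16.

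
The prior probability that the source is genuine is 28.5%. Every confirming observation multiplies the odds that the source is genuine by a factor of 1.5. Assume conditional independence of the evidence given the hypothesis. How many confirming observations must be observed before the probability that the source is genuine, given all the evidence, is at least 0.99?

Prior odds: 0.285 ÷ 0.715 = 57/143.
Likelihood ratio per confirming observation = 1.5.
Target odds: 0.99 ÷ 0.01 = 99.
Require 1.5ⁿ ≥ 99 ÷ (57/143) = 4719/19.
1.5¹³ = 1594323/8192 falls short of 4719/19 but 1.5¹⁴ = 4782969/16384 reaches it, so n = 14.

14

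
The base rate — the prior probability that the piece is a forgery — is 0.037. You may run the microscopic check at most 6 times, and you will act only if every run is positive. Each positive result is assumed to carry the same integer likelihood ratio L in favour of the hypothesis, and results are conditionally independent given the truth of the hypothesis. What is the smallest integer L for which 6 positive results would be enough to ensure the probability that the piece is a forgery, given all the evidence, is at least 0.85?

3

Prior odds = 0.037/0.963 = 37/963.
Target odds = 0.85/0.15 = 17/3.
Need L⁶ ≥ 17/3 ÷ (37/963) = 5457/37.
2⁶ = 64 < 5457/37 ≤ 729 = 3⁶, so L = 3.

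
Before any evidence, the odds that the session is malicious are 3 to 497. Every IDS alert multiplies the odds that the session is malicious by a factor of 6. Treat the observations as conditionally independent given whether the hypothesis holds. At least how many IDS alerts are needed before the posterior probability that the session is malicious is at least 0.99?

6

Prior odds = 3/497.
Likelihood ratio per IDS alert = 6.
Target posterior odds = 0.99/0.01 = 99.
Require 6ⁿ ≥ 99 ÷ (3/497) = 16401.
6⁵ = 7776 falls short of 16401 but 6⁶ = 46656 reaches it, so n = 6.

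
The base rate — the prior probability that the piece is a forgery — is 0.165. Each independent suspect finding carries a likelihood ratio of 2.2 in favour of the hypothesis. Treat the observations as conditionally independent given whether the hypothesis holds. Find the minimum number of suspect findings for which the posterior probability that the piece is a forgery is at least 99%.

Prior odds: 0.165 ÷ 0.835 = 33/167.
Likelihood ratio per suspect finding = 2.2.
Target posterior odds = 0.99/0.01 = 99.
Require 2.2ⁿ ≥ 99 ÷ (33/167) = 501.
2.2⁷ = 19487171/78125 falls short of 501 but 2.2⁸ = 214358881/390625 reaches it, so n = 8.

8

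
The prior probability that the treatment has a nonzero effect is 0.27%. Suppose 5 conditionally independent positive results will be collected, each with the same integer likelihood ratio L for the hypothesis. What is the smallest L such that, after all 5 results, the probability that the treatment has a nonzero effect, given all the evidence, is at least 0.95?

Prior odds = 0.0027/0.9973 = 27/9973.
Target odds = 0.95/0.05 = 19.
Need L⁵ ≥ 19 ÷ (27/9973) = 189487/27.
5⁵ = 3125 < 189487/27 ≤ 7776 = 6⁵, so L = 6.

6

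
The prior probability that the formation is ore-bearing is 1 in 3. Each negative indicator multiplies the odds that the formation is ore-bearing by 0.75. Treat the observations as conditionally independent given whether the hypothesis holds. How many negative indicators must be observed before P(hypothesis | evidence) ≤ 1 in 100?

14

Prior odds: (1/3) ÷ (2/3) = 0.5.
Likelihood ratio per negative indicator = 0.75.
Target odds: 0.01 ÷ 0.99 = 1/99.
Need 0.5 × 0.75ⁿ ≤ 1/99, i.e. 0.75ⁿ ≤ 2/99.
0.75¹³ = 1594323/67108864 is still above 2/99 but 0.75¹⁴ = 4782969/268435456 is at or below it, so n = 14.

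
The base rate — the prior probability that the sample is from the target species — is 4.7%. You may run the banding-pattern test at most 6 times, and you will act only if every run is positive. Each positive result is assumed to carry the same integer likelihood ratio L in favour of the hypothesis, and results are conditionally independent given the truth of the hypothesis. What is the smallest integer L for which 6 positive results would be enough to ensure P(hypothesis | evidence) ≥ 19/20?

3

Prior odds = 0.047/0.953 = 47/953.
Target odds = 0.95/0.05 = 19.
Need L⁶ ≥ 19 ÷ (47/953) = 18107/47.
2⁶ = 64 < 18107/47 ≤ 729 = 3⁶, so L = 3.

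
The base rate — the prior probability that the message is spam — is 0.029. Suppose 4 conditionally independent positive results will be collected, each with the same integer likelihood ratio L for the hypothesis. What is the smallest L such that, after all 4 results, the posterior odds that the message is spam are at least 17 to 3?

4

Prior odds = 0.029/0.971 = 29/971.
Target odds = 17/3.
Need L⁴ ≥ 17/3 ÷ (29/971) = 16507/87.
3⁴ = 81 < 16507/87 ≤ 256 = 4⁴, so L = 4.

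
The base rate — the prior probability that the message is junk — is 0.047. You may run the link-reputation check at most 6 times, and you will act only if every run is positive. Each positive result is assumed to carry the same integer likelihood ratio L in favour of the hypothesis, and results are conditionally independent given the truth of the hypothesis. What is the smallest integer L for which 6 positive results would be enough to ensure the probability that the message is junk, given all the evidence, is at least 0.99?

4

Prior odds = 0.047/0.953 = 47/953.
Target odds = 0.99/0.01 = 99.
Need L⁶ ≥ 99 ÷ (47/953) = 94347/47.
3⁶ = 729 < 94347/47 ≤ 4096 = 4⁶, so L = 4.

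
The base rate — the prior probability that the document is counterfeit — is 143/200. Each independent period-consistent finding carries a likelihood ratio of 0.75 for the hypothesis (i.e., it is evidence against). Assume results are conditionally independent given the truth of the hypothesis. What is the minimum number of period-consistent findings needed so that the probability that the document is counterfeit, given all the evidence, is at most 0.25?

Prior odds: 0.715 ÷ 0.285 = 143/57.
Likelihood ratio per period-consistent finding = 0.75.
Target odds: 0.25 ÷ 0.75 = 1/3.
Require 0.75ⁿ ≤ 1/3 ÷ (143/57) = 19/143.
0.75⁷ = 2187/16384 is still above 19/143 but 0.75⁸ = 6561/65536 is at or below it, so n = 8.

8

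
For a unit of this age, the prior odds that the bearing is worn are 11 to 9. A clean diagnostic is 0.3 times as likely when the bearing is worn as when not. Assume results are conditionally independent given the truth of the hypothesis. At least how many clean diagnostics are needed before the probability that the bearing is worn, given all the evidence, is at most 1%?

4

Prior odds = 11/9.
Likelihood ratio per clean diagnostic = 0.3.
Target posterior odds = 0.01/0.99 = 1/99.
Need (11/9) × 0.3ⁿ ≤ 1/99, i.e. 0.3ⁿ ≤ 1/121.
0.3³ = 0.027 is still above 1/121 but 0.3⁴ = 0.0081 is at or below it, so n = 4.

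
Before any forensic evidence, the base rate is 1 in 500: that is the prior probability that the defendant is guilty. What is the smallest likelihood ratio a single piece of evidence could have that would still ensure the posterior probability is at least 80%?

1996

Prior odds = 0.002/0.998 = 1/499.
Target odds = 0.8/0.2 = 4.
Required Bayes factor = 4 ÷ (1/499) = 1996.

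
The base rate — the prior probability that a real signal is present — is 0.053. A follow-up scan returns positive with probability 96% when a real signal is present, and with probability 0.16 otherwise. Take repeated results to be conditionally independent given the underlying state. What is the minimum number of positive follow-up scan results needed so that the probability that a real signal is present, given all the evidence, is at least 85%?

Prior odds = 0.053/0.947 = 53/947.
Likelihood ratio of a positive result = 0.96/0.16 = 6.
Target posterior odds = 0.85/0.15 = 17/3.
Need (53/947) × 6ⁿ ≥ 17/3, i.e. 6ⁿ ≥ 16099/159.
6² = 36 falls short of 16099/159 but 6³ = 216 reaches it, so n = 3.

3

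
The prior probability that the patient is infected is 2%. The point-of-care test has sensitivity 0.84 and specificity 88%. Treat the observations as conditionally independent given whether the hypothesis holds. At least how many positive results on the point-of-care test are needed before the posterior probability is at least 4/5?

3

Prior odds = 0.02/0.98 = 1/49.
False-positive rate = 1 − 0.88 = 0.12; likelihood ratio of a positive = 0.84/0.12 = 7.
Target posterior odds = 0.8/0.2 = 4.
Require 7ⁿ ≥ 4 ÷ (1/49) = 196.
7² = 49 falls short of 196 but 7³ = 343 reaches it, so n = 3.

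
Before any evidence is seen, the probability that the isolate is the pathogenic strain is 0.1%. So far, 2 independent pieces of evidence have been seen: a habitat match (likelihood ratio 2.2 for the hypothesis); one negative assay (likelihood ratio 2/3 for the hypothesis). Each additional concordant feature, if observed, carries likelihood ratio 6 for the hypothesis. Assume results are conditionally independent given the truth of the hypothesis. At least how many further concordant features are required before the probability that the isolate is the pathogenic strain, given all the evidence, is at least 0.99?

7

Prior odds = 0.001/0.999 = 1/999.
Combined Bayes factor of the evidence already in hand = 2.2 × (2/3) = 22/15.
Odds after that evidence = (1/999) × 22/15 = 22/14985.
Target odds = 0.99/0.01 = 99.
Need 6ⁿ ≥ 99 ÷ (22/14985) = 67432.5.
6⁶ = 46656 falls short of 67432.5 but 6⁷ = 279936 reaches it, so n = 7.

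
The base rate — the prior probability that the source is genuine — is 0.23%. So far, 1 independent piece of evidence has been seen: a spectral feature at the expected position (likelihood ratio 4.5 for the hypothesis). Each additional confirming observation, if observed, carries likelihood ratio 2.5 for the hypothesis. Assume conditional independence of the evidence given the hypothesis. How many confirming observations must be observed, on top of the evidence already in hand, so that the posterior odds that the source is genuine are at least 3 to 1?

Prior odds = 0.0023/0.9977 = 23/9977.
Bayes factor of the evidence already in hand = 4.5.
Odds after that evidence = (23/9977) × 4.5 = 207/19954.
Target odds = 3.
Need 2.5ⁿ ≥ 3 ÷ (207/19954) = 19954/69.
2.5⁶ = 244.140625 falls short of 19954/69 but 2.5⁷ = 610.3515625 reaches it, so n = 7.

7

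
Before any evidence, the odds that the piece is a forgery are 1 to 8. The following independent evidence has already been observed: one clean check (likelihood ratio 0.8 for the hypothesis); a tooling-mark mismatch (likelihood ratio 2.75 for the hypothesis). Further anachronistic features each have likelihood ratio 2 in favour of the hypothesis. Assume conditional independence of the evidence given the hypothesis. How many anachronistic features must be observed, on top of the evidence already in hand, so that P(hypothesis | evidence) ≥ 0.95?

Prior odds = 0.125.
Combined Bayes factor of the evidence already in hand = 0.8 × 2.75 = 2.2.
Odds after that evidence = 0.125 × 2.2 = 0.275.
Target odds = 0.95/0.05 = 19.
Need 2ⁿ ≥ 19 ÷ 0.275 = 760/11.
2⁶ = 64 falls short of 760/11 but 2⁷ = 128 reaches it, so n = 7.

7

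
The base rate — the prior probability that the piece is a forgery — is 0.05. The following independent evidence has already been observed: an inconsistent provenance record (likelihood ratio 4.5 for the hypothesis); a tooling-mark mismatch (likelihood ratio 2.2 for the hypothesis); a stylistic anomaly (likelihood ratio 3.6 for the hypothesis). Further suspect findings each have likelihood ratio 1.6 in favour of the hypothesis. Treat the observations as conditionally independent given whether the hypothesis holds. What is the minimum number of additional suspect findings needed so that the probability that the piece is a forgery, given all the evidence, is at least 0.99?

9

Prior odds = 0.05/0.95 = 1/19.
Combined Bayes factor of the evidence already in hand = 4.5 × 2.2 × 3.6 = 35.64.
Odds after that evidence = (1/19) × 35.64 = 891/475.
Target odds = 0.99/0.01 = 99.
Need 1.6ⁿ ≥ 99 ÷ (891/475) = 475/9.
1.6⁸ = 16777216/390625 falls short of 475/9 but 1.6⁹ = 134217728/1953125 reaches it, so n = 9.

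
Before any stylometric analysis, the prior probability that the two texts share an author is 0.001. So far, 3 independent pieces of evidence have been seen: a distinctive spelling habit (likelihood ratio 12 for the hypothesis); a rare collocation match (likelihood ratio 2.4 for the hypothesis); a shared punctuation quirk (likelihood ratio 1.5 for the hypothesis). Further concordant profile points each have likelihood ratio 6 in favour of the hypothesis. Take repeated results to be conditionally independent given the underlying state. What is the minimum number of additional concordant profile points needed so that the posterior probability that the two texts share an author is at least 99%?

5

Prior odds = 0.001/0.999 = 1/999.
Combined Bayes factor of the evidence already in hand = 12 × 2.4 × 1.5 = 43.2.
Odds after that evidence = (1/999) × 43.2 = 8/185.
Target odds = 0.99/0.01 = 99.
Need 6ⁿ ≥ 99 ÷ (8/185) = 2289.375.
6⁴ = 1296 falls short of 2289.375 but 6⁵ = 7776 reaches it, so n = 5.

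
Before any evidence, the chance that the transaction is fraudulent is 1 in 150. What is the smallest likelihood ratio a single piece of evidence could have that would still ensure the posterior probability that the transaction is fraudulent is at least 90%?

1341

Prior odds = (1/150)/(149/150) = 1/149.
Target odds = 0.9/0.1 = 9.
Required Bayes factor = 9 ÷ (1/149) = 1341.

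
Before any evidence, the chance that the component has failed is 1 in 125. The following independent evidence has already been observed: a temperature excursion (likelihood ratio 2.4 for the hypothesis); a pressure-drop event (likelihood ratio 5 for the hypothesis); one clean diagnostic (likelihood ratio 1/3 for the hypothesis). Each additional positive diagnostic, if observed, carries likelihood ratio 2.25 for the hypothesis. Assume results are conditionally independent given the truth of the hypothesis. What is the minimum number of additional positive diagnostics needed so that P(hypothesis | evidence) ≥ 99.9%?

13

Prior odds = 0.008/0.992 = 1/124.
Combined Bayes factor of the evidence already in hand = 2.4 × 5 × (1/3) = 4.
Odds after that evidence = (1/124) × 4 = 1/31.
Target odds = 0.999/0.001 = 999.
Need 2.25ⁿ ≥ 999 ÷ (1/31) = 30969.
2.25¹² ≈16834.1 falls short of 30969 but 2.25¹³ ≈37876.8 reaches it, so n = 13.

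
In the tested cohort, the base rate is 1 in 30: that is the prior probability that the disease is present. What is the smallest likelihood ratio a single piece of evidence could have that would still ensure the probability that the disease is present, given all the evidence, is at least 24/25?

696

Prior odds = (1/30)/(29/30) = 1/29.
Target odds = 0.96/0.04 = 24.
Required Bayes factor = 24 ÷ (1/29) = 696.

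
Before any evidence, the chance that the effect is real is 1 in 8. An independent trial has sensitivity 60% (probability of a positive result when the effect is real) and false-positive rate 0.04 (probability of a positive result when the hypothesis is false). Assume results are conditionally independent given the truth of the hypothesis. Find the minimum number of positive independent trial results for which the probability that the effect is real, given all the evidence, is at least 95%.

Prior odds = 0.125/0.875 = 1/7.
Likelihood ratio of a positive result = 0.6/0.04 = 15.
Target posterior odds = 0.95/0.05 = 19.
Require 15ⁿ ≥ 19 ÷ (1/7) = 133.
15¹ = 15 falls short of 133 but 15² = 225 reaches it, so n = 2.

2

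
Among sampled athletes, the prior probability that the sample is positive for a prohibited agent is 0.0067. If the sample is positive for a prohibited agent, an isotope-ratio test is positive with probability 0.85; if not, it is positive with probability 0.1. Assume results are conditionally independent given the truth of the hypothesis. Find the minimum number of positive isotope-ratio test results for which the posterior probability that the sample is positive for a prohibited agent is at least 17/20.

4

Prior odds = 0.0067/0.9933 = 67/9933.
Likelihood ratio of a positive = 0.85/0.1 = 8.5.
Target odds: 0.85 ÷ 0.15 = 17/3.
Require 8.5ⁿ ≥ 17/3 ÷ (67/9933) = 56287/67.
8.5³ = 614.125 falls short of 56287/67 but 8.5⁴ = 5220.0625 reaches it, so n = 4.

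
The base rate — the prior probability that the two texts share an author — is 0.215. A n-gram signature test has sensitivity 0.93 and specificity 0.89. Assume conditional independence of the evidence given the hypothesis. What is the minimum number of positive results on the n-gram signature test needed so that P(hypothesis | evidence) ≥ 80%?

Prior odds = 0.215/0.785 = 43/157.
False-positive rate = 1 − 0.89 = 0.11; likelihood ratio of a positive = 0.93/0.11 = 93/11.
Target posterior odds = 0.8/0.2 = 4.
Require (93/11)ⁿ ≥ 4 ÷ (43/157) = 628/43.
(93/11)¹ = 93/11 falls short of 628/43 but (93/11)² = 8649/121 reaches it, so n = 2.

2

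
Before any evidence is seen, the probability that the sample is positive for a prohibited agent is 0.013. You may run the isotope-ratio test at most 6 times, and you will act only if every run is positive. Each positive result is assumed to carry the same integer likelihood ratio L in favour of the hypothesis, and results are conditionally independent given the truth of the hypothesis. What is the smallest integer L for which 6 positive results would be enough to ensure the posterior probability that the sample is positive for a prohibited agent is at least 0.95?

4

Prior odds = 0.013/0.987 = 13/987.
Target odds = 0.95/0.05 = 19.
Need L⁶ ≥ 19 ÷ (13/987) = 18753/13.
3⁶ = 729 < 18753/13 ≤ 4096 = 4⁶, so L = 4.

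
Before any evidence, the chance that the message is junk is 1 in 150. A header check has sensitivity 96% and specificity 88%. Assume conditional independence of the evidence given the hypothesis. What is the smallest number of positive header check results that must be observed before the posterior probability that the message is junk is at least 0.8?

4

Prior odds: (1/150) ÷ (149/150) = 1/149.
False-positive rate = 1 − 0.88 = 0.12; likelihood ratio of a positive = 0.96/0.12 = 8.
Target posterior odds = 0.8/0.2 = 4.
Require 8ⁿ ≥ 4 ÷ (1/149) = 596.
8³ = 512 falls short of 596 but 8⁴ = 4096 reaches it, so n = 4.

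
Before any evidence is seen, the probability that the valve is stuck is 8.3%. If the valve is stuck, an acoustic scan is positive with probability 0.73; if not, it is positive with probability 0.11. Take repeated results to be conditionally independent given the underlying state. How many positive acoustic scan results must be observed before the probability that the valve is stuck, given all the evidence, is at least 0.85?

3

Prior odds = 0.083/0.917 = 83/917.
Likelihood ratio of a positive = 0.73/0.11 = 73/11.
Target posterior odds = 0.85/0.15 = 17/3.
Need (83/917) × (73/11)ⁿ ≥ 17/3, i.e. (73/11)ⁿ ≥ 15589/249.
(73/11)² = 5329/121 falls short of 15589/249 but (73/11)³ = 389017/1331 reaches it, so n = 3.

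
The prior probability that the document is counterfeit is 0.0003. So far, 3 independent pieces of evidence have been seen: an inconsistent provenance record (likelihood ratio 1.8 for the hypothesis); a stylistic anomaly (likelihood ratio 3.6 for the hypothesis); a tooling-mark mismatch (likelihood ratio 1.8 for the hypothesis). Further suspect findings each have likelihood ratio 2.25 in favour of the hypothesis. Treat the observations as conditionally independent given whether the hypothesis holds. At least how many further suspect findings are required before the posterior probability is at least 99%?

Prior odds = 0.0003/0.9997 = 3/9997.
Combined Bayes factor of the evidence already in hand = 1.8 × 3.6 × 1.8 = 11.664.
Odds after that evidence = (3/9997) × 11.664 = 4374/1249625.
Target odds = 0.99/0.01 = 99.
Need 2.25ⁿ ≥ 99 ÷ (4374/1249625) = 13745875/486.
2.25¹² ≈16834.1 falls short of 13745875/486 but 2.25¹³ ≈37876.8 reaches it, so n = 13.

13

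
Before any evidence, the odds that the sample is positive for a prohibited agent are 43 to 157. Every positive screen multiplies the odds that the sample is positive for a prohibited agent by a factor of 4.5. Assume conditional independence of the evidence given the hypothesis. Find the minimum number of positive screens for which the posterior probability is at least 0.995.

Prior odds = 43/157.
Likelihood ratio per positive screen = 4.5.
Target posterior odds = 0.995/0.005 = 199.
Need (43/157) × 4.5ⁿ ≥ 199, i.e. 4.5ⁿ ≥ 31243/43.
4.5⁴ = 410.0625 falls short of 31243/43 but 4.5⁵ = 1845.28125 reaches it, so n = 5.

5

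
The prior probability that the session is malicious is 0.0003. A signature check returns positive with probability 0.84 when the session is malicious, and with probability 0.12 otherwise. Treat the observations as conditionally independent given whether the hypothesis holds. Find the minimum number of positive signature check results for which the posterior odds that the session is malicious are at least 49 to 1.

7

Prior odds = 0.0003/0.9997 = 3/9997.
Likelihood ratio of a positive result = 0.84/0.12 = 7.
Target odds = 49.
Require 7ⁿ ≥ 49 ÷ (3/9997) = 489853/3.
7⁶ = 117649 falls short of 489853/3 but 7⁷ = 823543 reaches it, so n = 7.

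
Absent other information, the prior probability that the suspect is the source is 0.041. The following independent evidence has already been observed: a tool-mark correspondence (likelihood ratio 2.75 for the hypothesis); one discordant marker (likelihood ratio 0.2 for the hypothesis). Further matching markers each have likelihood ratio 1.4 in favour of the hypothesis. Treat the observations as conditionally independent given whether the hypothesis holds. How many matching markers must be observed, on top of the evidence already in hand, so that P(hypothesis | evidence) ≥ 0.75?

15

Prior odds = 0.041/0.959 = 41/959.
Combined Bayes factor of the evidence already in hand = 2.75 × 0.2 = 0.55.
Odds after that evidence = (41/959) × 0.55 = 451/19180.
Target odds = 0.75/0.25 = 3.
Need 1.4ⁿ ≥ 3 ÷ (451/19180) = 57540/451.
1.4¹⁴ ≈111.12 falls short of 57540/451 but 1.4¹⁵ ≈155.568 reaches it, so n = 15.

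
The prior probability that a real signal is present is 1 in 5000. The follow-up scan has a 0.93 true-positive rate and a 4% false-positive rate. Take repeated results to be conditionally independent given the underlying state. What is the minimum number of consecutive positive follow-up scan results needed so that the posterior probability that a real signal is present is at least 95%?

4

Prior odds = 0.0002/0.9998 = 1/4999.
Likelihood ratio of a positive result = 0.93/0.04 = 23.25.
Target odds: 0.95 ÷ 0.05 = 19.
Require 23.25ⁿ ≥ 19 ÷ (1/4999) = 94981.
23.25³ = 804357/64 falls short of 94981 but 23.25⁴ = 74805201/256 reaches it, so n = 4.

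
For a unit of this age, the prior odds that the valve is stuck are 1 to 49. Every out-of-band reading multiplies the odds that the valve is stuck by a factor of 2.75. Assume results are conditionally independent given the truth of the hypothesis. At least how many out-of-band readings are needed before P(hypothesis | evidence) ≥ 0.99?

9

Prior odds = 1/49.
Likelihood ratio per out-of-band reading = 2.75.
Target posterior odds = 0.99/0.01 = 99.
Need (1/49) × 2.75ⁿ ≥ 99, i.e. 2.75ⁿ ≥ 4851.
2.75⁸ = 214358881/65536 falls short of 4851 but 2.75⁹ ≈8994.86 reaches it, so n = 9.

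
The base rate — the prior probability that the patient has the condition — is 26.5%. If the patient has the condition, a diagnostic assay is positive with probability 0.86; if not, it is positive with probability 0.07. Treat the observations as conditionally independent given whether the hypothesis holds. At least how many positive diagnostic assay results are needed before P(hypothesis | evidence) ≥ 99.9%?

4

Prior odds: 0.265 ÷ 0.735 = 53/147.
Likelihood ratio of a positive = 0.86/0.07 = 86/7.
Target odds: 0.999 ÷ 0.001 = 999.
Require (86/7)ⁿ ≥ 999 ÷ (53/147) = 146853/53.
(86/7)³ = 636056/343 falls short of 146853/53 but (86/7)⁴ = 54700816/2401 reaches it, so n = 4.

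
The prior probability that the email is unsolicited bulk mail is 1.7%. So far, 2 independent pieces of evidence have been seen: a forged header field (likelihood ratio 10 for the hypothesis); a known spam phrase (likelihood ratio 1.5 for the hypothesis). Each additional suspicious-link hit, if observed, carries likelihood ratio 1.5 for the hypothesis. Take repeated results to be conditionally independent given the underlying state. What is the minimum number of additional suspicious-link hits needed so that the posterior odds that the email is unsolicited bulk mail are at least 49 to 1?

13

Prior odds = 0.017/0.983 = 17/983.
Combined Bayes factor of the evidence already in hand = 10 × 1.5 = 15.
Odds after that evidence = (17/983) × 15 = 255/983.
Target odds = 49.
Need 1.5ⁿ ≥ 49 ÷ (255/983) = 48167/255.
1.5¹² = 531441/4096 falls short of 48167/255 but 1.5¹³ = 1594323/8192 reaches it, so n = 13.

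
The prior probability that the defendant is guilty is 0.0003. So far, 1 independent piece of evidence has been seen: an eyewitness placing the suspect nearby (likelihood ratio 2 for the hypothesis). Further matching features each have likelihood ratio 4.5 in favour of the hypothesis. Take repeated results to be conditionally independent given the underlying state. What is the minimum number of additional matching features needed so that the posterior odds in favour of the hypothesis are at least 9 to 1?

7

Prior odds = 0.0003/0.9997 = 3/9997.
Bayes factor of the evidence already in hand = 2.
Odds after that evidence = (3/9997) × 2 = 6/9997.
Target odds = 9.
Need 4.5ⁿ ≥ 9 ÷ (6/9997) = 14995.5.
4.5⁶ = 8303.765625 falls short of 14995.5 but 4.5⁷ = 4782969/128 reaches it, so n = 7.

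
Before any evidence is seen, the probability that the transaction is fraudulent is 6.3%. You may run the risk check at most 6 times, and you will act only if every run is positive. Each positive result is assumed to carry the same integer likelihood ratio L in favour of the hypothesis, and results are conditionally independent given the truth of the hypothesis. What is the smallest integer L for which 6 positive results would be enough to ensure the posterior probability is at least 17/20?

Prior odds = 0.063/0.937 = 63/937.
Target odds = 0.85/0.15 = 17/3.
Need L⁶ ≥ 17/3 ÷ (63/937) = 15929/189.
2⁶ = 64 < 15929/189 ≤ 729 = 3⁶, so L = 3.

3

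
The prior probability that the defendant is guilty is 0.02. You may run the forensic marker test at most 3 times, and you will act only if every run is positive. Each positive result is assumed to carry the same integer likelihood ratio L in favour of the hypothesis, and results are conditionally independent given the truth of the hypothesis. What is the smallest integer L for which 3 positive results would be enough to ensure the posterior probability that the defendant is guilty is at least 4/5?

6

Prior odds = 0.02/0.98 = 1/49.
Target odds = 0.8/0.2 = 4.
Need L³ ≥ 4 ÷ (1/49) = 196.
5³ = 125 < 196 ≤ 216 = 6³, so L = 6.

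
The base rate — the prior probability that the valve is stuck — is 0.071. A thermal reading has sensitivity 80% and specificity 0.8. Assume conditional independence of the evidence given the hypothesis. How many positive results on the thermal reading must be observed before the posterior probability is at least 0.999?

Prior odds = 0.071/0.929 = 71/929.
False-positive rate = 1 − 0.8 = 0.2; likelihood ratio of a positive = 0.8/0.2 = 4.
Target odds: 0.999 ÷ 0.001 = 999.
Require 4ⁿ ≥ 999 ÷ (71/929) = 928071/71.
4⁶ = 4096 falls short of 928071/71 but 4⁷ = 16384 reaches it, so n = 7.

7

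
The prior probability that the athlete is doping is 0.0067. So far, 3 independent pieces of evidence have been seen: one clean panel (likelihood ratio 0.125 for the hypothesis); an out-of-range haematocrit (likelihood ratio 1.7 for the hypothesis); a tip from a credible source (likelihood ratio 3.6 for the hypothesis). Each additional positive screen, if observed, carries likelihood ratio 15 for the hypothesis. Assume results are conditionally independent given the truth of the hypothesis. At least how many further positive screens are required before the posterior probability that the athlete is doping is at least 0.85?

3

Prior odds = 0.0067/0.9933 = 67/9933.
Combined Bayes factor of the evidence already in hand = 0.125 × 1.7 × 3.6 = 0.765.
Odds after that evidence = (67/9933) × 0.765 = 3417/662200.
Target odds = 0.85/0.15 = 17/3.
Need 15ⁿ ≥ 17/3 ÷ (3417/662200) = 662200/603.
15² = 225 falls short of 662200/603 but 15³ = 3375 reaches it, so n = 3.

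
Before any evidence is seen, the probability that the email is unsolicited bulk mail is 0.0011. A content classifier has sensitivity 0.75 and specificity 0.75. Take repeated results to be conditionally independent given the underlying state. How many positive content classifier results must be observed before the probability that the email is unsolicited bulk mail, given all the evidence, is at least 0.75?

8

Prior odds = 0.0011/0.9989 = 11/9989.
False-positive rate = 1 − 0.75 = 0.25; likelihood ratio of a positive = 0.75/0.25 = 3.
Target odds: 0.75 ÷ 0.25 = 3.
Require 3ⁿ ≥ 3 ÷ (11/9989) = 29967/11.
3⁷ = 2187 falls short of 29967/11 but 3⁸ = 6561 reaches it, so n = 8.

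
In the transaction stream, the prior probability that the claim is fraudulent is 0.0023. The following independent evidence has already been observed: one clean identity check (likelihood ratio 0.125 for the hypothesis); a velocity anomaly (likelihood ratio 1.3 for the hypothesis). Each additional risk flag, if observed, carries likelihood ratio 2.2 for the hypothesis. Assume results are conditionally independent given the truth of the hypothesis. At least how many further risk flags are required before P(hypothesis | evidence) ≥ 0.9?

13

Prior odds = 0.0023/0.9977 = 23/9977.
Combined Bayes factor of the evidence already in hand = 0.125 × 1.3 = 0.1625.
Odds after that evidence = (23/9977) × 0.1625 = 299/798160.
Target odds = 0.9/0.1 = 9.
Need 2.2ⁿ ≥ 9 ÷ (299/798160) = 7183440/299.
2.2¹² ≈12855 falls short of 7183440/299 but 2.2¹³ ≈28281 reaches it, so n = 13.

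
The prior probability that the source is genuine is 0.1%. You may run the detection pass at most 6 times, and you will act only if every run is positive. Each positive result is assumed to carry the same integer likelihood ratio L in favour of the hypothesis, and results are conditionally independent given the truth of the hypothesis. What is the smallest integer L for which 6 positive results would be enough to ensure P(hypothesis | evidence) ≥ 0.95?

Prior odds = 0.001/0.999 = 1/999.
Target odds = 0.95/0.05 = 19.
Need L⁶ ≥ 19 ÷ (1/999) = 18981.
5⁶ = 15625 < 18981 ≤ 46656 = 6⁶, so L = 6.

6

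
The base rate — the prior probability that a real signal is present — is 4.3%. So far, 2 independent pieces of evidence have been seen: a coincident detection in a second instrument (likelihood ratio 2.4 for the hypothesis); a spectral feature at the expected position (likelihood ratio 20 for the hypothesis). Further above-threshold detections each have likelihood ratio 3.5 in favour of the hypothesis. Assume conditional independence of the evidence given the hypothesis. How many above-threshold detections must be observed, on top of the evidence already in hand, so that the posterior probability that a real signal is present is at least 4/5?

1

Prior odds = 0.043/0.957 = 43/957.
Combined Bayes factor of the evidence already in hand = 2.4 × 20 = 48.
Odds after that evidence = (43/957) × 48 = 688/319.
Target odds = 0.8/0.2 = 4.
Need 3.5ⁿ ≥ 4 ÷ (688/319) = 319/172.
3.5¹ = 3.5, which meets the required 319/172; so n = 1.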